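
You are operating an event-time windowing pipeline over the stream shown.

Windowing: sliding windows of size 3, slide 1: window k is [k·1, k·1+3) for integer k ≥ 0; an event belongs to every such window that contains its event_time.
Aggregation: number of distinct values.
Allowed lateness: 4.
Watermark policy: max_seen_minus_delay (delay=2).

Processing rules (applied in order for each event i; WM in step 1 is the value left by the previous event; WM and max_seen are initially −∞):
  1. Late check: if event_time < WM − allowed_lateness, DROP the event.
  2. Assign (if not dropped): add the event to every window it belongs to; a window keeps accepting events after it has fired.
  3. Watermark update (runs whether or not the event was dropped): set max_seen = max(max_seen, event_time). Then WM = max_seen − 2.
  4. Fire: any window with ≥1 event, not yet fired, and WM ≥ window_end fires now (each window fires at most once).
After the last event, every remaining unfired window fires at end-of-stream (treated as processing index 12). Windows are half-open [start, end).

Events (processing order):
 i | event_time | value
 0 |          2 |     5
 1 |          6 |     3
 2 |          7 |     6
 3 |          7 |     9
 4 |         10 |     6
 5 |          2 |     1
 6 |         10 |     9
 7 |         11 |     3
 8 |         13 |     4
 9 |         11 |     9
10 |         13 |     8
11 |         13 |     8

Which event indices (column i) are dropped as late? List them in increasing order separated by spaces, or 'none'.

5

i=0 t=2 v=5: → [2,5),[1,4),[0,3); WM=0
i=1 t=6 v=3: → [6,9),[5,8),[4,7); WM=4; [0,3) fires=1 [1,4) fires=1
i=2 t=7 v=6: → [7,10),[6,9),[5,8); WM=5; [2,5) fires=1
i=3 t=7 v=9: → [7,10),[6,9),[5,8); WM=5
i=4 t=10 v=6: → [10,13),[9,12),[8,11); WM=8; [4,7) fires=1 [5,8) fires=3
i=5 t=2 v=1: DROP (t<8-4); WM=8
i=6 t=10 v=9: → [10,13),[9,12),[8,11); WM=8
i=7 t=11 v=3: → [11,14),[10,13),[9,12); WM=9; [6,9) fires=3
i=8 t=13 v=4: → [13,16),[12,15),[11,14); WM=11; [7,10) fires=2 [8,11) fires=2
i=9 t=11 v=9: → [11,14),[10,13),[9,12); WM=11
i=10 t=13 v=8: → [13,16),[12,15),[11,14); WM=11
i=11 t=13 v=8: → [13,16),[12,15),[11,14); WM=11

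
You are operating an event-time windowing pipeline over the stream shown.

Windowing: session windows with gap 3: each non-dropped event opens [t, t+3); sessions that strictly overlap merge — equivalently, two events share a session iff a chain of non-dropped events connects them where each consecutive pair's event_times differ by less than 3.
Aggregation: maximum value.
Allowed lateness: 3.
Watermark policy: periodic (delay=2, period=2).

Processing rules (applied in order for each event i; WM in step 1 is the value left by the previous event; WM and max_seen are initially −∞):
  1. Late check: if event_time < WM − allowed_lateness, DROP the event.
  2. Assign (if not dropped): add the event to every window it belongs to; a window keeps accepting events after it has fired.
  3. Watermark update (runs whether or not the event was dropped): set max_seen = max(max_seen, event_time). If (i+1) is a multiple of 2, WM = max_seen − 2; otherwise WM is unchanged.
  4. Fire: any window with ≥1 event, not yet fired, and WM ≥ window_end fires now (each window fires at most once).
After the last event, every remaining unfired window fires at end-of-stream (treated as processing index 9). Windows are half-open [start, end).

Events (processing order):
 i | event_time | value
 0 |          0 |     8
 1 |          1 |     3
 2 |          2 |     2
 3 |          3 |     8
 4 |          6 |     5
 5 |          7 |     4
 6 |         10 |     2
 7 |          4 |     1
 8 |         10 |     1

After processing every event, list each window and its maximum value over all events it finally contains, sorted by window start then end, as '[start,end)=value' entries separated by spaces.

[0,10)=8 [10,13)=2

i=0 t=0 v=8: → [0,3); WM=−∞
i=1 t=1 v=3: → [0,4); WM=-1
i=2 t=2 v=2: → [0,5); WM=-1
i=3 t=3 v=8: → [0,6); WM=1
i=4 t=6 v=5: → [6,9); WM=1
i=5 t=7 v=4: → [6,10); WM=5
i=6 t=10 v=2: → [10,13); WM=5
i=7 t=4 v=1: → [0,10); WM=8
i=8 t=10 v=1: → [10,13); WM=8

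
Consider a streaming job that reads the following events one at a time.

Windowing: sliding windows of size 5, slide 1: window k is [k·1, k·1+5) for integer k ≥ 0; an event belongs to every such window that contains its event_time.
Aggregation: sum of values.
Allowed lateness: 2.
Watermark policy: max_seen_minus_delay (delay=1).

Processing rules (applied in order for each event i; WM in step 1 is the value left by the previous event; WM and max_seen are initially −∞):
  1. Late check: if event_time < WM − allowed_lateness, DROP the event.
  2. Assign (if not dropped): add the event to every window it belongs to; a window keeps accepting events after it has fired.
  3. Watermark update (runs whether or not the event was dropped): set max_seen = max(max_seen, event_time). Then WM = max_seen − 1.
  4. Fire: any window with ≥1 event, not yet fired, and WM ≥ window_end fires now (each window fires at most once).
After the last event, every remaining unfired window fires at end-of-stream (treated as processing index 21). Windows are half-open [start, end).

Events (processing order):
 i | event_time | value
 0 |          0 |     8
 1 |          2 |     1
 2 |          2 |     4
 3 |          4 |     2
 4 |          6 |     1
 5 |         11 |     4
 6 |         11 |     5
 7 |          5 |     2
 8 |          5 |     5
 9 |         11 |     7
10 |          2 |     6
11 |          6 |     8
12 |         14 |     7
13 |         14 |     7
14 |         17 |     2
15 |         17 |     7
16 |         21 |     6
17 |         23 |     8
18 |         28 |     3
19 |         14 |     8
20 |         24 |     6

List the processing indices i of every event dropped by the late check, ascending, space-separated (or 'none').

7 8 10 11 19 20

i=0 t=0 v=8: → [0,5); WM=-1
i=1 t=2 v=1: → [2,7),[1,6),[0,5); WM=1
i=2 t=2 v=4: → [2,7),[1,6),[0,5); WM=1
i=3 t=4 v=2: → [4,9),[3,8),[2,7),[1,6),[0,5); WM=3
i=4 t=6 v=1: → [6,11),[5,10),[4,9),[3,8),[2,7); WM=5; [0,5) fires=15
i=5 t=11 v=4: → [11,16),[10,15),[9,14),[8,13),[7,12); WM=10; [1,6) fires=7 [2,7) fires=8 [3,8) fires=3 [4,9) fires=3 [5,10) fires=1
i=6 t=11 v=5: → [11,16),[10,15),[9,14),[8,13),[7,12); WM=10
i=7 t=5 v=2: DROP (t<10-2); WM=10
i=8 t=5 v=5: DROP (t<10-2); WM=10
i=9 t=11 v=7: → [11,16),[10,15),[9,14),[8,13),[7,12); WM=10
i=10 t=2 v=6: DROP (t<10-2); WM=10
i=11 t=6 v=8: DROP (t<10-2); WM=10
i=12 t=14 v=7: → [14,19),[13,18),[12,17),[11,16),[10,15); WM=13; [6,11) fires=1 [7,12) fires=16 [8,13) fires=16
i=13 t=14 v=7: → [14,19),[13,18),[12,17),[11,16),[10,15); WM=13
i=14 t=17 v=2: → [17,22),[16,21),[15,20),[14,19),[13,18); WM=16; [9,14) fires=16 [10,15) fires=30 [11,16) fires=30
i=15 t=17 v=7: → [17,22),[16,21),[15,20),[14,19),[13,18); WM=16
i=16 t=21 v=6: → [21,26),[20,25),[19,24),[18,23),[17,22); WM=20; [12,17) fires=14 [13,18) fires=23 [14,19) fires=23 [15,20) fires=9
i=17 t=23 v=8: → [23,28),[22,27),[21,26),[20,25),[19,24); WM=22; [16,21) fires=9 [17,22) fires=15
i=18 t=28 v=3: → [28,33),[27,32),[26,31),[25,30),[24,29); WM=27; [18,23) fires=6 [19,24) fires=14 [20,25) fires=14 [21,26) fires=14 [22,27) fires=8
i=19 t=14 v=8: DROP (t<27-2); WM=27
i=20 t=24 v=6: DROP (t<27-2); WM=27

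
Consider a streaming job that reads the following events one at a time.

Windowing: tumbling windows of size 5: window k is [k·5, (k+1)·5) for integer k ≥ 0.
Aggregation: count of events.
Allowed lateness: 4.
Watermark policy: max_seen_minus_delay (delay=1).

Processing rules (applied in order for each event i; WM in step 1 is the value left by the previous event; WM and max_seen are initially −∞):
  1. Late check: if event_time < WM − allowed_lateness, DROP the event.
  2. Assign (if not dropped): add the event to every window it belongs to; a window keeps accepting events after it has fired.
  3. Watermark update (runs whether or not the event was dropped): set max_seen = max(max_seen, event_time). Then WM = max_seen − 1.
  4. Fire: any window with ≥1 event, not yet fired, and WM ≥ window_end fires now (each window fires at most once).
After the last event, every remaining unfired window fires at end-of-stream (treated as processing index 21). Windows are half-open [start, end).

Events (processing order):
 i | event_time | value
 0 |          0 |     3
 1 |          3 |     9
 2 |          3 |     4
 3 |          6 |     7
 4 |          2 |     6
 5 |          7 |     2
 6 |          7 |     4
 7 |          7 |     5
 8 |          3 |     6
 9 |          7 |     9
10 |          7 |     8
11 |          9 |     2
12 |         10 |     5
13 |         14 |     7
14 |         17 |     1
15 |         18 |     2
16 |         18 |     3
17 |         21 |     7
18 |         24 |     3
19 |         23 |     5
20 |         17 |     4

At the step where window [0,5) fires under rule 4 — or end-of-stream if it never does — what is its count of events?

i=0 t=0 v=3: → [0,5); WM=-1
i=1 t=3 v=9: → [0,5); WM=2
i=2 t=3 v=4: → [0,5); WM=2
i=3 t=6 v=7: → [5,10); WM=5; [0,5) fires=3
i=4 t=2 v=6: → [0,5); WM=5
i=5 t=7 v=2: → [5,10); WM=6
i=6 t=7 v=4: → [5,10); WM=6
i=7 t=7 v=5: → [5,10); WM=6
i=8 t=3 v=6: → [0,5); WM=6
i=9 t=7 v=9: → [5,10); WM=6
i=10 t=7 v=8: → [5,10); WM=6
i=11 t=9 v=2: → [5,10); WM=8
i=12 t=10 v=5: → [10,15); WM=9
i=13 t=14 v=7: → [10,15); WM=13; [5,10) fires=7
i=14 t=17 v=1: → [15,20); WM=16; [10,15) fires=2
i=15 t=18 v=2: → [15,20); WM=17
i=16 t=18 v=3: → [15,20); WM=17
i=17 t=21 v=7: → [20,25); WM=20; [15,20) fires=3
i=18 t=24 v=3: → [20,25); WM=23
i=19 t=23 v=5: → [20,25); WM=23
i=20 t=17 v=4: DROP (t<23-4); WM=23

3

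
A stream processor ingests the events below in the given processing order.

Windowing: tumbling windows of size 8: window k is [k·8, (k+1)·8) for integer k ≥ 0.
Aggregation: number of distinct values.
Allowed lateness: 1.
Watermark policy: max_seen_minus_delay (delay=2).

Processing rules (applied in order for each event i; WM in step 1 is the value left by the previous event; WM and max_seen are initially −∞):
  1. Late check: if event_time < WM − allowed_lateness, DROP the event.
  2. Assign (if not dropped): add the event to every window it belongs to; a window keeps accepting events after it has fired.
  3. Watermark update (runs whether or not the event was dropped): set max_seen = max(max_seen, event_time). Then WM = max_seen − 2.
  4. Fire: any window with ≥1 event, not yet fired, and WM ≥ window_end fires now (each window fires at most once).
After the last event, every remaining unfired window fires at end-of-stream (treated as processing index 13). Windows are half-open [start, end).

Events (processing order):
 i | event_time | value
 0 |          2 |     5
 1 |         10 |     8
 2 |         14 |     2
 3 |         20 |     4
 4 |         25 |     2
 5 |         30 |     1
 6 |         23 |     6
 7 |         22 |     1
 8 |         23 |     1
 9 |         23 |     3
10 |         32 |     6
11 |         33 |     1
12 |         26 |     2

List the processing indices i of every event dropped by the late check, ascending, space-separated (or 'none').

i=0 t=2 v=5: → [0,8); WM=0
i=1 t=10 v=8: → [8,16); WM=8; [0,8) fires=1
i=2 t=14 v=2: → [8,16); WM=12
i=3 t=20 v=4: → [16,24); WM=18; [8,16) fires=2
i=4 t=25 v=2: → [24,32); WM=23
i=5 t=30 v=1: → [24,32); WM=28; [16,24) fires=1
i=6 t=23 v=6: DROP (t<28-1); WM=28
i=7 t=22 v=1: DROP (t<28-1); WM=28
i=8 t=23 v=1: DROP (t<28-1); WM=28
i=9 t=23 v=3: DROP (t<28-1); WM=28
i=10 t=32 v=6: → [32,40); WM=30
i=11 t=33 v=1: → [32,40); WM=31
i=12 t=26 v=2: DROP (t<31-1); WM=31

6 7 8 9 12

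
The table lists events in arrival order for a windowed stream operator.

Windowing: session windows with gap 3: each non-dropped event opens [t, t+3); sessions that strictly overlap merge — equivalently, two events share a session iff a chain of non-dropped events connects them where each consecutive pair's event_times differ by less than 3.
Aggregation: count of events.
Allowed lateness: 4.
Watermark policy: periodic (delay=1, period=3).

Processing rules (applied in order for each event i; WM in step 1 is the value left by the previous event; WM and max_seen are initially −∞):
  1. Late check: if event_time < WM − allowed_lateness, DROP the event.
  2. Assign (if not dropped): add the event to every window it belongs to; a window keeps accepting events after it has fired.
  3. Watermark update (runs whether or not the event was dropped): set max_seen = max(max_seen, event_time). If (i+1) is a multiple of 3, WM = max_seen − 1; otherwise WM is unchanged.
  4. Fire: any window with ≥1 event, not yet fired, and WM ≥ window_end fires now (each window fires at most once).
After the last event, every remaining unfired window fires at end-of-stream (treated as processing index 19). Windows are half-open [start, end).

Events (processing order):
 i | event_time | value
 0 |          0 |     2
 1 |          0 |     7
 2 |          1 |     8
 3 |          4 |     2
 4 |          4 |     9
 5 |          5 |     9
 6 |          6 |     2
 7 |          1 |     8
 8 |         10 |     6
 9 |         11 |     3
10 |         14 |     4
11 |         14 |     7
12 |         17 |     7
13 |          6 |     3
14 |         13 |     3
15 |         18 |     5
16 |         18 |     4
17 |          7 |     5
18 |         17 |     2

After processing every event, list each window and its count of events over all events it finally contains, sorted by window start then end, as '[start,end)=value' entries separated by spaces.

[0,4)=4 [4,9)=4 [10,17)=5 [17,21)=4

i=0 t=0 v=2: → [0,3); WM=−∞
i=1 t=0 v=7: → [0,3); WM=−∞
i=2 t=1 v=8: → [0,4); WM=0
i=3 t=4 v=2: → [4,7); WM=0
i=4 t=4 v=9: → [4,7); WM=0
i=5 t=5 v=9: → [4,8); WM=4
i=6 t=6 v=2: → [4,9); WM=4
i=7 t=1 v=8: → [0,4); WM=4
i=8 t=10 v=6: → [10,13); WM=9
i=9 t=11 v=3: → [10,14); WM=9
i=10 t=14 v=4: → [14,17); WM=9
i=11 t=14 v=7: → [14,17); WM=13
i=12 t=17 v=7: → [17,20); WM=13
i=13 t=6 v=3: DROP (t<13-4); WM=13
i=14 t=13 v=3: → [10,17); WM=16
i=15 t=18 v=5: → [17,21); WM=16
i=16 t=18 v=4: → [17,21); WM=16
i=17 t=7 v=5: DROP (t<16-4); WM=17
i=18 t=17 v=2: → [17,21); WM=17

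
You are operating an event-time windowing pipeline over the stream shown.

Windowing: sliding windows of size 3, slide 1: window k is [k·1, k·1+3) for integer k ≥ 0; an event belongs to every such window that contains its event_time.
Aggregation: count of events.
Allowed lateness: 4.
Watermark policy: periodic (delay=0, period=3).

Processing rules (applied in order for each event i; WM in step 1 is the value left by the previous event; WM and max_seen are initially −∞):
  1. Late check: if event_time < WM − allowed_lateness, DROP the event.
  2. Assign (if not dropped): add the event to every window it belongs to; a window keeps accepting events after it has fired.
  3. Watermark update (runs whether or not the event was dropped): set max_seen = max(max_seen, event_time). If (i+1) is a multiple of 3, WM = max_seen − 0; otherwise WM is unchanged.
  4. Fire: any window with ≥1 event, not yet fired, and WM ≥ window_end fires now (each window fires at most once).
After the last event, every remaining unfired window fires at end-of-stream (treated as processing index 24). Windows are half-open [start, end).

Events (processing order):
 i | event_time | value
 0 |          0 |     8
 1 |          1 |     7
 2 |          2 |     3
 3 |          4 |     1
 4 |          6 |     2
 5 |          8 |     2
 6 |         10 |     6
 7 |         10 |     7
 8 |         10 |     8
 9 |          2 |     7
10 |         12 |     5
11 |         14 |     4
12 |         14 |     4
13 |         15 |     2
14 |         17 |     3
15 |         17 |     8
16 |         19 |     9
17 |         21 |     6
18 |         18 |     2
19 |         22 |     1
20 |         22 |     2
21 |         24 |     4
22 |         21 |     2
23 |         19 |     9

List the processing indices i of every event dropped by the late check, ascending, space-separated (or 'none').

9

i=0 t=0 v=8: → [0,3); WM=−∞
i=1 t=1 v=7: → [1,4),[0,3); WM=−∞
i=2 t=2 v=3: → [2,5),[1,4),[0,3); WM=2
i=3 t=4 v=1: → [4,7),[3,6),[2,5); WM=2
i=4 t=6 v=2: → [6,9),[5,8),[4,7); WM=2
i=5 t=8 v=2: → [8,11),[7,10),[6,9); WM=8; [0,3) fires=3 [1,4) fires=2 [2,5) fires=2 [3,6) fires=1 [4,7) fires=2 [5,8) fires=1
i=6 t=10 v=6: → [10,13),[9,12),[8,11); WM=8
i=7 t=10 v=7: → [10,13),[9,12),[8,11); WM=8
i=8 t=10 v=8: → [10,13),[9,12),[8,11); WM=10; [6,9) fires=2 [7,10) fires=1
i=9 t=2 v=7: DROP (t<10-4); WM=10
i=10 t=12 v=5: → [12,15),[11,14),[10,13); WM=10
i=11 t=14 v=4: → [14,17),[13,16),[12,15); WM=14; [8,11) fires=4 [9,12) fires=3 [10,13) fires=4 [11,14) fires=1
i=12 t=14 v=4: → [14,17),[13,16),[12,15); WM=14
i=13 t=15 v=2: → [15,18),[14,17),[13,16); WM=14
i=14 t=17 v=3: → [17,20),[16,19),[15,18); WM=17; [12,15) fires=3 [13,16) fires=3 [14,17) fires=3
i=15 t=17 v=8: → [17,20),[16,19),[15,18); WM=17
i=16 t=19 v=9: → [19,22),[18,21),[17,20); WM=17
i=17 t=21 v=6: → [21,24),[20,23),[19,22); WM=21; [15,18) fires=3 [16,19) fires=2 [17,20) fires=3 [18,21) fires=1
i=18 t=18 v=2: → [18,21),[17,20),[16,19); WM=21
i=19 t=22 v=1: → [22,25),[21,24),[20,23); WM=21
i=20 t=22 v=2: → [22,25),[21,24),[20,23); WM=22; [19,22) fires=2
i=21 t=24 v=4: → [24,27),[23,26),[22,25); WM=22
i=22 t=21 v=2: → [21,24),[20,23),[19,22); WM=22
i=23 t=19 v=9: → [19,22),[18,21),[17,20); WM=24; [20,23) fires=4 [21,24) fires=4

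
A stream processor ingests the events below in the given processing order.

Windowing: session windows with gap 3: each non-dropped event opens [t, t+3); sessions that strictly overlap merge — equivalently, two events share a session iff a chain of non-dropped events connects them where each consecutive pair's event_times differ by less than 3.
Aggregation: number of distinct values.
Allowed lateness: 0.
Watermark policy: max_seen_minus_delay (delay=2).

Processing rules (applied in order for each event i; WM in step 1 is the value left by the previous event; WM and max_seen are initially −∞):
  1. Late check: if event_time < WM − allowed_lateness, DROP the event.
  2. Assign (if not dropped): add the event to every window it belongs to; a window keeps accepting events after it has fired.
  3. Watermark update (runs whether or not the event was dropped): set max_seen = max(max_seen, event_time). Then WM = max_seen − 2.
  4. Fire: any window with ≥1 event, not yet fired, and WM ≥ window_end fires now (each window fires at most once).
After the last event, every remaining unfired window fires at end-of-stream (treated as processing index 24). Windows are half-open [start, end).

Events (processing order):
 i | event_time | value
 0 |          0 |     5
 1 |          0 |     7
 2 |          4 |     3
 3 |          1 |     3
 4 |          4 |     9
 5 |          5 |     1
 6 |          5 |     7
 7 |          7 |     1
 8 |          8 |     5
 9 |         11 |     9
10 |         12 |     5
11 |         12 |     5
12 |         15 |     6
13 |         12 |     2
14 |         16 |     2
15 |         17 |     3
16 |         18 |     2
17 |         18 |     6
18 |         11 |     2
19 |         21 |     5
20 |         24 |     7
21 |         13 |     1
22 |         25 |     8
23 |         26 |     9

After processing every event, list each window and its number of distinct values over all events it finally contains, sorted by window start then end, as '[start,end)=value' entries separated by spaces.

i=0 t=0 v=5: → [0,3); WM=-2
i=1 t=0 v=7: → [0,3); WM=-2
i=2 t=4 v=3: → [4,7); WM=2
i=3 t=1 v=3: DROP (t<2-0); WM=2
i=4 t=4 v=9: → [4,7); WM=2
i=5 t=5 v=1: → [4,8); WM=3
i=6 t=5 v=7: → [4,8); WM=3
i=7 t=7 v=1: → [4,10); WM=5
i=8 t=8 v=5: → [4,11); WM=6
i=9 t=11 v=9: → [11,14); WM=9
i=10 t=12 v=5: → [11,15); WM=10
i=11 t=12 v=5: → [11,15); WM=10
i=12 t=15 v=6: → [15,18); WM=13
i=13 t=12 v=2: DROP (t<13-0); WM=13
i=14 t=16 v=2: → [15,19); WM=14
i=15 t=17 v=3: → [15,20); WM=15
i=16 t=18 v=2: → [15,21); WM=16
i=17 t=18 v=6: → [15,21); WM=16
i=18 t=11 v=2: DROP (t<16-0); WM=16
i=19 t=21 v=5: → [21,24); WM=19
i=20 t=24 v=7: → [24,27); WM=22
i=21 t=13 v=1: DROP (t<22-0); WM=22
i=22 t=25 v=8: → [24,28); WM=23
i=23 t=26 v=9: → [24,29); WM=24

[0,3)=2 [4,11)=5 [11,15)=2 [15,21)=3 [21,24)=1 [24,29)=3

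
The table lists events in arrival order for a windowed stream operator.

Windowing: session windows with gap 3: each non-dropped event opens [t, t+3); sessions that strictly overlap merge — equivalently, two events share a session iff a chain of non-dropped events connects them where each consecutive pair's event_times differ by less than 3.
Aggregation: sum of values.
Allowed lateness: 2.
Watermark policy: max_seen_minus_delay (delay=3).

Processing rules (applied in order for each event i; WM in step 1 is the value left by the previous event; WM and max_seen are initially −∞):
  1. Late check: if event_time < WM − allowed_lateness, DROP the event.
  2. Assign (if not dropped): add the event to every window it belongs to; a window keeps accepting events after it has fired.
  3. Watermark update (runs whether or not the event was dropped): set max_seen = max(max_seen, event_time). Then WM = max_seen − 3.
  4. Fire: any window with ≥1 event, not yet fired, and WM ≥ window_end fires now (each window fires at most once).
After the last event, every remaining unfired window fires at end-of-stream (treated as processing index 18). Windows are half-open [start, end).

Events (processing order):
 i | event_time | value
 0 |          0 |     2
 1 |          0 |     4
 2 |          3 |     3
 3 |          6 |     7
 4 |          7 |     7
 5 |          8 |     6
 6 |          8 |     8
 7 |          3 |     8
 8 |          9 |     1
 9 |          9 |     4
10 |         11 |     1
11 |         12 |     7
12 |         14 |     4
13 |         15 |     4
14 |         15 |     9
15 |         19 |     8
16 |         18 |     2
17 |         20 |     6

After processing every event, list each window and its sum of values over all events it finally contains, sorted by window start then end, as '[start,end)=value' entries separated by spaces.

i=0 t=0 v=2: → [0,3); WM=-3
i=1 t=0 v=4: → [0,3); WM=-3
i=2 t=3 v=3: → [3,6); WM=0
i=3 t=6 v=7: → [6,9); WM=3
i=4 t=7 v=7: → [6,10); WM=4
i=5 t=8 v=6: → [6,11); WM=5
i=6 t=8 v=8: → [6,11); WM=5
i=7 t=3 v=8: → [3,6); WM=5
i=8 t=9 v=1: → [6,12); WM=6
i=9 t=9 v=4: → [6,12); WM=6
i=10 t=11 v=1: → [6,14); WM=8
i=11 t=12 v=7: → [6,15); WM=9
i=12 t=14 v=4: → [6,17); WM=11
i=13 t=15 v=4: → [6,18); WM=12
i=14 t=15 v=9: → [6,18); WM=12
i=15 t=19 v=8: → [19,22); WM=16
i=16 t=18 v=2: → [18,22); WM=16
i=17 t=20 v=6: → [18,23); WM=17

[0,3)=6 [3,6)=11 [6,18)=58 [18,23)=16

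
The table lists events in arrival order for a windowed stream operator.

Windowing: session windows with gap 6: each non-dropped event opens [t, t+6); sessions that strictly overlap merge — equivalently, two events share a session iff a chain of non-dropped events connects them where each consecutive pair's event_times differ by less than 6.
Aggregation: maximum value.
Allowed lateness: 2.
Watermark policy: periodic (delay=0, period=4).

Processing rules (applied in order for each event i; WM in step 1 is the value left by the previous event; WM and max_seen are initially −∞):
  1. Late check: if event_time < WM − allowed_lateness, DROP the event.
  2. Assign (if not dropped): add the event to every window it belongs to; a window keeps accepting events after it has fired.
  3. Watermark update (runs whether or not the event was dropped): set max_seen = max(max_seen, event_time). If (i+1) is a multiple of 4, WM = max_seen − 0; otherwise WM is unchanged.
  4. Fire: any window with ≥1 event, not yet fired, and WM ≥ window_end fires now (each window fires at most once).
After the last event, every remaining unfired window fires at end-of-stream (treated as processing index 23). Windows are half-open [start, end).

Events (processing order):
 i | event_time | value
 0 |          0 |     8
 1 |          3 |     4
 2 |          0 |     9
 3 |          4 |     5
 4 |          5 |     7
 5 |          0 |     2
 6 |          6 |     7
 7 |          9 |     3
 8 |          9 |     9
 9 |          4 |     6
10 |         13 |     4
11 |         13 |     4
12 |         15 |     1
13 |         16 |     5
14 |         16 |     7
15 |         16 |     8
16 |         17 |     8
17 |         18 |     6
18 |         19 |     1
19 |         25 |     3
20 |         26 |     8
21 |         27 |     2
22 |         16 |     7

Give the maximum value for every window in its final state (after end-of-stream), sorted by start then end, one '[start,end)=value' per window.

i=0 t=0 v=8: → [0,6); WM=−∞
i=1 t=3 v=4: → [0,9); WM=−∞
i=2 t=0 v=9: → [0,9); WM=−∞
i=3 t=4 v=5: → [0,10); WM=4
i=4 t=5 v=7: → [0,11); WM=4
i=5 t=0 v=2: DROP (t<4-2); WM=4
i=6 t=6 v=7: → [0,12); WM=4
i=7 t=9 v=3: → [0,15); WM=9
i=8 t=9 v=9: → [0,15); WM=9
i=9 t=4 v=6: DROP (t<9-2); WM=9
i=10 t=13 v=4: → [0,19); WM=9
i=11 t=13 v=4: → [0,19); WM=13
i=12 t=15 v=1: → [0,21); WM=13
i=13 t=16 v=5: → [0,22); WM=13
i=14 t=16 v=7: → [0,22); WM=13
i=15 t=16 v=8: → [0,22); WM=16
i=16 t=17 v=8: → [0,23); WM=16
i=17 t=18 v=6: → [0,24); WM=16
i=18 t=19 v=1: → [0,25); WM=16
i=19 t=25 v=3: → [25,31); WM=25
i=20 t=26 v=8: → [25,32); WM=25
i=21 t=27 v=2: → [25,33); WM=25
i=22 t=16 v=7: DROP (t<25-2); WM=25

[0,25)=9 [25,33)=8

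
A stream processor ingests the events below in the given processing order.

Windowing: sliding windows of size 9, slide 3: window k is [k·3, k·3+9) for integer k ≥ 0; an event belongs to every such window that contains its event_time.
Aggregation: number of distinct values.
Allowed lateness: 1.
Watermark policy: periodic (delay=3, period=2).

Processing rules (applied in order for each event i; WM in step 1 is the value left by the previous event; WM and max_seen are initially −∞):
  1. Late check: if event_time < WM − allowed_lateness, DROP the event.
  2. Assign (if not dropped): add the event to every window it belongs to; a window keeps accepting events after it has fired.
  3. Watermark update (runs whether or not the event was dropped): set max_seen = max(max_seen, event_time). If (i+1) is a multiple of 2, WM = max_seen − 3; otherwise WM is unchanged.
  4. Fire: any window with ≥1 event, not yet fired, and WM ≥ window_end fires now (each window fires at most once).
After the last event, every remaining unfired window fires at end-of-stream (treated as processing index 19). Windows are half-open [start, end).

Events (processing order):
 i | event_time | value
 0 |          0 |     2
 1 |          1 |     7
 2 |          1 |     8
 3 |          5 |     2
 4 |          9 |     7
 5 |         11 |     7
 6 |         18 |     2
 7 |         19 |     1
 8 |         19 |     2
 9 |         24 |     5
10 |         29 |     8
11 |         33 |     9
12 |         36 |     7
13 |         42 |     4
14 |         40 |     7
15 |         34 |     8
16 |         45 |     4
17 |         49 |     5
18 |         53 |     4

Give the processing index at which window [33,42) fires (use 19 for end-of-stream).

17

i=0 t=0 v=2: → [0,9); WM=−∞
i=1 t=1 v=7: → [0,9); WM=-2
i=2 t=1 v=8: → [0,9); WM=-2
i=3 t=5 v=2: → [3,12),[0,9); WM=2
i=4 t=9 v=7: → [9,18),[6,15),[3,12); WM=2
i=5 t=11 v=7: → [9,18),[6,15),[3,12); WM=8
i=6 t=18 v=2: → [18,27),[15,24),[12,21); WM=8
i=7 t=19 v=1: → [18,27),[15,24),[12,21); WM=16; [0,9) fires=3 [3,12) fires=2 [6,15) fires=1
i=8 t=19 v=2: → [18,27),[15,24),[12,21); WM=16
i=9 t=24 v=5: → [24,33),[21,30),[18,27); WM=21; [9,18) fires=1 [12,21) fires=2
i=10 t=29 v=8: → [27,36),[24,33),[21,30); WM=21
i=11 t=33 v=9: → [33,42),[30,39),[27,36); WM=30; [15,24) fires=2 [18,27) fires=3 [21,30) fires=2
i=12 t=36 v=7: → [36,45),[33,42),[30,39); WM=30
i=13 t=42 v=4: → [42,51),[39,48),[36,45); WM=39; [24,33) fires=2 [27,36) fires=2 [30,39) fires=2
i=14 t=40 v=7: → [39,48),[36,45),[33,42); WM=39
i=15 t=34 v=8: DROP (t<39-1); WM=39
i=16 t=45 v=4: → [45,54),[42,51),[39,48); WM=39
i=17 t=49 v=5: → [48,57),[45,54),[42,51); WM=46; [33,42) fires=2 [36,45) fires=2
i=18 t=53 v=4: → [51,60),[48,57),[45,54); WM=46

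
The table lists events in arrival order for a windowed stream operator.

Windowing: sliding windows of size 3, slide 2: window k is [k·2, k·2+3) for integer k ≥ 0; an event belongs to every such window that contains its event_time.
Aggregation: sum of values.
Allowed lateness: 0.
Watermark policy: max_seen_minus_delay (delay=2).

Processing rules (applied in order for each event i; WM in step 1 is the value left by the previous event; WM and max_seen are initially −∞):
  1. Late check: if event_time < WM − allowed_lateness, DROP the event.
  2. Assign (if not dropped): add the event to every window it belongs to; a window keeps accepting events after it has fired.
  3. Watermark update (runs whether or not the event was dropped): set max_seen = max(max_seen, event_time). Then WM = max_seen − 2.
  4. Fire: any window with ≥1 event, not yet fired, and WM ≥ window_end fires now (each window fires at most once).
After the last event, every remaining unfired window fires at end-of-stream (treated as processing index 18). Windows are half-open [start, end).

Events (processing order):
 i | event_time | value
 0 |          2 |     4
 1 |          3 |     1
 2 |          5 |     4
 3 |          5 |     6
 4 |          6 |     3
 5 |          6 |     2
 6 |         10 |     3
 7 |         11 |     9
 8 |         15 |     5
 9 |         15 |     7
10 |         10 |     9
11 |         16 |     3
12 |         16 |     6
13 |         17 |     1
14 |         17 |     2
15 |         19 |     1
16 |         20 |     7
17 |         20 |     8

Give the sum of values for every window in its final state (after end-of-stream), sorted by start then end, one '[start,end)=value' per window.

i=0 t=2 v=4: → [2,5),[0,3); WM=0
i=1 t=3 v=1: → [2,5); WM=1
i=2 t=5 v=4: → [4,7); WM=3; [0,3) fires=4
i=3 t=5 v=6: → [4,7); WM=3
i=4 t=6 v=3: → [6,9),[4,7); WM=4
i=5 t=6 v=2: → [6,9),[4,7); WM=4
i=6 t=10 v=3: → [10,13),[8,11); WM=8; [2,5) fires=5 [4,7) fires=15
i=7 t=11 v=9: → [10,13); WM=9; [6,9) fires=5
i=8 t=15 v=5: → [14,17); WM=13; [8,11) fires=3 [10,13) fires=12
i=9 t=15 v=7: → [14,17); WM=13
i=10 t=10 v=9: DROP (t<13-0); WM=13
i=11 t=16 v=3: → [16,19),[14,17); WM=14
i=12 t=16 v=6: → [16,19),[14,17); WM=14
i=13 t=17 v=1: → [16,19); WM=15
i=14 t=17 v=2: → [16,19); WM=15
i=15 t=19 v=1: → [18,21); WM=17; [14,17) fires=21
i=16 t=20 v=7: → [20,23),[18,21); WM=18
i=17 t=20 v=8: → [20,23),[18,21); WM=18

[0,3)=4 [2,5)=5 [4,7)=15 [6,9)=5 [8,11)=3 [10,13)=12 [14,17)=21 [16,19)=12 [18,21)=16 [20,23)=15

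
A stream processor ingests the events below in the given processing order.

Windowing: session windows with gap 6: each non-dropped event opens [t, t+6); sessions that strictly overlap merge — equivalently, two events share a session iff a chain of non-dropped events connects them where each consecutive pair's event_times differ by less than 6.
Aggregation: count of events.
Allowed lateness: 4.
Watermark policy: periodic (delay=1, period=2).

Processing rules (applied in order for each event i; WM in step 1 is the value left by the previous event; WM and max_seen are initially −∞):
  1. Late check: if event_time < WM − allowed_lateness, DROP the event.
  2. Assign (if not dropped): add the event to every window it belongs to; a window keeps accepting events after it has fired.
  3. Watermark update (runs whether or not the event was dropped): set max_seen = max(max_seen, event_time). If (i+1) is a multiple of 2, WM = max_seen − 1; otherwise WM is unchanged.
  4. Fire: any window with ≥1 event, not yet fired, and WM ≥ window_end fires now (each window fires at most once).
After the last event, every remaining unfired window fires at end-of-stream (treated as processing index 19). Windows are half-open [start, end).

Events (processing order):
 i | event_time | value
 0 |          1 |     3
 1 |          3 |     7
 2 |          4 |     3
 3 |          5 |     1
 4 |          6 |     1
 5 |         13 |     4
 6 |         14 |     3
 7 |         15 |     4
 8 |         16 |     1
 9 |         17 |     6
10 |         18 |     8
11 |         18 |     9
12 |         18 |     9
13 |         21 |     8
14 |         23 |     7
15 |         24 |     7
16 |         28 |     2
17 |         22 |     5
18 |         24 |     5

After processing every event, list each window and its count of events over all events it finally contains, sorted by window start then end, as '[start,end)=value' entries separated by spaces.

i=0 t=1 v=3: → [1,7); WM=−∞
i=1 t=3 v=7: → [1,9); WM=2
i=2 t=4 v=3: → [1,10); WM=2
i=3 t=5 v=1: → [1,11); WM=4
i=4 t=6 v=1: → [1,12); WM=4
i=5 t=13 v=4: → [13,19); WM=12
i=6 t=14 v=3: → [13,20); WM=12
i=7 t=15 v=4: → [13,21); WM=14
i=8 t=16 v=1: → [13,22); WM=14
i=9 t=17 v=6: → [13,23); WM=16
i=10 t=18 v=8: → [13,24); WM=16
i=11 t=18 v=9: → [13,24); WM=17
i=12 t=18 v=9: → [13,24); WM=17
i=13 t=21 v=8: → [13,27); WM=20
i=14 t=23 v=7: → [13,29); WM=20
i=15 t=24 v=7: → [13,30); WM=23
i=16 t=28 v=2: → [13,34); WM=23
i=17 t=22 v=5: → [13,34); WM=27
i=18 t=24 v=5: → [13,34); WM=27

[1,12)=5 [13,34)=14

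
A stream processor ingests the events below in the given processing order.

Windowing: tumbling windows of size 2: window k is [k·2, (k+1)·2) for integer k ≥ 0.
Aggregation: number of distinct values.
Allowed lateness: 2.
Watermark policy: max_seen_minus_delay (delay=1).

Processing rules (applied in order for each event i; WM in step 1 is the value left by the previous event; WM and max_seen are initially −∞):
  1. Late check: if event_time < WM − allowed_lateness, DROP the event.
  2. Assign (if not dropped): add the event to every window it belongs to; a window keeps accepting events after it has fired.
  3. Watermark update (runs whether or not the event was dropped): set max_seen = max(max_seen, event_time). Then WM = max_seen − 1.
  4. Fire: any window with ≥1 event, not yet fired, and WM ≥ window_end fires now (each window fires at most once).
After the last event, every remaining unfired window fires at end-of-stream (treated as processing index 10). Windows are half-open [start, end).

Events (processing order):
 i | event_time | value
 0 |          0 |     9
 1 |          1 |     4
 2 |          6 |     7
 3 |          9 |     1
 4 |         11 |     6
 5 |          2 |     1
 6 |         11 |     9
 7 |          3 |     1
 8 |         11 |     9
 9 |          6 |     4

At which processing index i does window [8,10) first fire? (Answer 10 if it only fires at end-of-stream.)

i=0 t=0 v=9: → [0,2); WM=-1
i=1 t=1 v=4: → [0,2); WM=0
i=2 t=6 v=7: → [6,8); WM=5; [0,2) fires=2
i=3 t=9 v=1: → [8,10); WM=8; [6,8) fires=1
i=4 t=11 v=6: → [10,12); WM=10; [8,10) fires=1
i=5 t=2 v=1: DROP (t<10-2); WM=10
i=6 t=11 v=9: → [10,12); WM=10
i=7 t=3 v=1: DROP (t<10-2); WM=10
i=8 t=11 v=9: → [10,12); WM=10
i=9 t=6 v=4: DROP (t<10-2); WM=10

4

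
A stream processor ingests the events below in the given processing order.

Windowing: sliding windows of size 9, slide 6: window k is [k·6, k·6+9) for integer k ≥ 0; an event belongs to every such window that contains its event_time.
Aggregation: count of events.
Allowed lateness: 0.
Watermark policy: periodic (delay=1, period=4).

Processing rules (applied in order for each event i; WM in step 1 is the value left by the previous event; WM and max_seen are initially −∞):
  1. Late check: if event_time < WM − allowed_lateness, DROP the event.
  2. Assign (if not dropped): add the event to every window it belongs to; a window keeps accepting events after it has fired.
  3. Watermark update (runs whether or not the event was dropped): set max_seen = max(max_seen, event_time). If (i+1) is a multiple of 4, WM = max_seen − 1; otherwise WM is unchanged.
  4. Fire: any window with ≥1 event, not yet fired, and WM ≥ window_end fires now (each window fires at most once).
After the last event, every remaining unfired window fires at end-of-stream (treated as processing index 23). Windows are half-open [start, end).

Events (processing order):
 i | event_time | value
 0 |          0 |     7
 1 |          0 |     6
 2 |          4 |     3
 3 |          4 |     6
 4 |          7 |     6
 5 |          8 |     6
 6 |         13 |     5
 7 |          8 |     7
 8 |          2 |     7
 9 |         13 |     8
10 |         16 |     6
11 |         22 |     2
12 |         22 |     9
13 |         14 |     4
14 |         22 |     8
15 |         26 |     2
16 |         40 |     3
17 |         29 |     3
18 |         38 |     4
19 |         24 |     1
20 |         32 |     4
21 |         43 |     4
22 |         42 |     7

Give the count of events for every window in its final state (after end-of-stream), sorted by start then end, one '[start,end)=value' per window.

i=0 t=0 v=7: → [0,9); WM=−∞
i=1 t=0 v=6: → [0,9); WM=−∞
i=2 t=4 v=3: → [0,9); WM=−∞
i=3 t=4 v=6: → [0,9); WM=3
i=4 t=7 v=6: → [6,15),[0,9); WM=3
i=5 t=8 v=6: → [6,15),[0,9); WM=3
i=6 t=13 v=5: → [12,21),[6,15); WM=3
i=7 t=8 v=7: → [6,15),[0,9); WM=12; [0,9) fires=7
i=8 t=2 v=7: DROP (t<12-0); WM=12
i=9 t=13 v=8: → [12,21),[6,15); WM=12
i=10 t=16 v=6: → [12,21); WM=12
i=11 t=22 v=2: → [18,27); WM=21; [6,15) fires=5 [12,21) fires=3
i=12 t=22 v=9: → [18,27); WM=21
i=13 t=14 v=4: DROP (t<21-0); WM=21
i=14 t=22 v=8: → [18,27); WM=21
i=15 t=26 v=2: → [24,33),[18,27); WM=25
i=16 t=40 v=3: → [36,45); WM=25
i=17 t=29 v=3: → [24,33); WM=25
i=18 t=38 v=4: → [36,45),[30,39); WM=25
i=19 t=24 v=1: DROP (t<25-0); WM=39; [18,27) fires=4 [24,33) fires=2 [30,39) fires=1
i=20 t=32 v=4: DROP (t<39-0); WM=39
i=21 t=43 v=4: → [42,51),[36,45); WM=39
i=22 t=42 v=7: → [42,51),[36,45); WM=39

[0,9)=7 [6,15)=5 [12,21)=3 [18,27)=4 [24,33)=2 [30,39)=1 [36,45)=4 [42,51)=2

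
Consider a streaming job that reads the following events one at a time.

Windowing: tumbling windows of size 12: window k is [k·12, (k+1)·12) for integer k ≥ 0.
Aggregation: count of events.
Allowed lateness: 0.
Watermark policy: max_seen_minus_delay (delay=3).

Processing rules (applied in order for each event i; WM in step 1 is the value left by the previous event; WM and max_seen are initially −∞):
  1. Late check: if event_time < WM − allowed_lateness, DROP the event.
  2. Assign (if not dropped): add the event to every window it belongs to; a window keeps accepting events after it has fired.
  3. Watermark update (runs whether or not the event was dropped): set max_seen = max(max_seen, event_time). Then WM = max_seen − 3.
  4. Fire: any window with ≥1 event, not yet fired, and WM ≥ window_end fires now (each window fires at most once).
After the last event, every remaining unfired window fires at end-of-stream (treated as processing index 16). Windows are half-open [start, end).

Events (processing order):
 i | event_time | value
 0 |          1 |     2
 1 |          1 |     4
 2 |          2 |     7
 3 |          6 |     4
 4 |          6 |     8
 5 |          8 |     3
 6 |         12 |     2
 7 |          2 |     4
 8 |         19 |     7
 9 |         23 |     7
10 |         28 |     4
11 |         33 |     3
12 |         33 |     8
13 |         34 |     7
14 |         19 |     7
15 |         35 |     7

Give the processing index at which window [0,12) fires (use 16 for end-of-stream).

8

i=0 t=1 v=2: → [0,12); WM=-2
i=1 t=1 v=4: → [0,12); WM=-2
i=2 t=2 v=7: → [0,12); WM=-1
i=3 t=6 v=4: → [0,12); WM=3
i=4 t=6 v=8: → [0,12); WM=3
i=5 t=8 v=3: → [0,12); WM=5
i=6 t=12 v=2: → [12,24); WM=9
i=7 t=2 v=4: DROP (t<9-0); WM=9
i=8 t=19 v=7: → [12,24); WM=16; [0,12) fires=6
i=9 t=23 v=7: → [12,24); WM=20
i=10 t=28 v=4: → [24,36); WM=25; [12,24) fires=3
i=11 t=33 v=3: → [24,36); WM=30
i=12 t=33 v=8: → [24,36); WM=30
i=13 t=34 v=7: → [24,36); WM=31
i=14 t=19 v=7: DROP (t<31-0); WM=31
i=15 t=35 v=7: → [24,36); WM=32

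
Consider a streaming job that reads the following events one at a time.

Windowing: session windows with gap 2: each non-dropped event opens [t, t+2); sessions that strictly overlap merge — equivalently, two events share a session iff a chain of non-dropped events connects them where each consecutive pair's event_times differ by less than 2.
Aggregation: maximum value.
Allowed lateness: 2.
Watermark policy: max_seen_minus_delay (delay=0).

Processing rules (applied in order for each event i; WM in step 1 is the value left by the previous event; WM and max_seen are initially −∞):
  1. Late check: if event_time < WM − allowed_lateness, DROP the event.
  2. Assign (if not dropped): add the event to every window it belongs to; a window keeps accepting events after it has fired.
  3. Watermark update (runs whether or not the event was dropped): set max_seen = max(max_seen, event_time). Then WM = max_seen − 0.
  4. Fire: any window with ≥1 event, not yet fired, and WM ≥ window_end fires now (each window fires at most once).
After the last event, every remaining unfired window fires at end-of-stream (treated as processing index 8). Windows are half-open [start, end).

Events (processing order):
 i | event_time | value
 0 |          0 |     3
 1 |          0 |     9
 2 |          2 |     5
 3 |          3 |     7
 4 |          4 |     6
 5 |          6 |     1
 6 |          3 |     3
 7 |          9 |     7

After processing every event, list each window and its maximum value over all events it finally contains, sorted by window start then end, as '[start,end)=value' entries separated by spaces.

i=0 t=0 v=3: → [0,2); WM=0
i=1 t=0 v=9: → [0,2); WM=0
i=2 t=2 v=5: → [2,4); WM=2
i=3 t=3 v=7: → [2,5); WM=3
i=4 t=4 v=6: → [2,6); WM=4
i=5 t=6 v=1: → [6,8); WM=6
i=6 t=3 v=3: DROP (t<6-2); WM=6
i=7 t=9 v=7: → [9,11); WM=9

[0,2)=9 [2,6)=7 [6,8)=1 [9,11)=7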